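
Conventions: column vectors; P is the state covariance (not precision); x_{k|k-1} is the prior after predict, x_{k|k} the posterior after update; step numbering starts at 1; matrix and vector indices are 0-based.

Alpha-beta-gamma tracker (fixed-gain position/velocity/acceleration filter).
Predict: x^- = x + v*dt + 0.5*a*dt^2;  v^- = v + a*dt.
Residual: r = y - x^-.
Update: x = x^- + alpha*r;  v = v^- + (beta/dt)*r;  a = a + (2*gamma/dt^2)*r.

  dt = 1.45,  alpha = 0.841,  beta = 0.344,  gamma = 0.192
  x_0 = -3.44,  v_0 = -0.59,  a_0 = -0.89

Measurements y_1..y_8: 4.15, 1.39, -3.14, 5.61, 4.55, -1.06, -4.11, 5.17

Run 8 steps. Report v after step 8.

step 1: x_pred=-5.2311  r=9.3811  x^+=2.6584  v^+=0.3451  a^+=0.8234
step 2: x_pred=4.0243  r=-2.6343  x^+=1.8089  v^+=0.9140  a^+=0.3422
step 3: x_pred=3.4939  r=-6.6339  x^+=-2.0852  v^+=-0.1636  a^+=-0.8694
step 4: x_pred=-3.2364  r=8.8464  x^+=4.2034  v^+=0.6745  a^+=0.7463
step 5: x_pred=5.9660  r=-1.4160  x^+=4.7751  v^+=1.4207  a^+=0.4877
step 6: x_pred=7.3479  r=-8.4079  x^+=0.2769  v^+=0.1332  a^+=-1.0479
step 7: x_pred=-0.6317  r=-3.4783  x^+=-3.5569  v^+=-2.2115  a^+=-1.6832
step 8: x_pred=-8.5331  r=13.7031  x^+=2.9912  v^+=-1.4012  a^+=0.8195

v_post = -1.4012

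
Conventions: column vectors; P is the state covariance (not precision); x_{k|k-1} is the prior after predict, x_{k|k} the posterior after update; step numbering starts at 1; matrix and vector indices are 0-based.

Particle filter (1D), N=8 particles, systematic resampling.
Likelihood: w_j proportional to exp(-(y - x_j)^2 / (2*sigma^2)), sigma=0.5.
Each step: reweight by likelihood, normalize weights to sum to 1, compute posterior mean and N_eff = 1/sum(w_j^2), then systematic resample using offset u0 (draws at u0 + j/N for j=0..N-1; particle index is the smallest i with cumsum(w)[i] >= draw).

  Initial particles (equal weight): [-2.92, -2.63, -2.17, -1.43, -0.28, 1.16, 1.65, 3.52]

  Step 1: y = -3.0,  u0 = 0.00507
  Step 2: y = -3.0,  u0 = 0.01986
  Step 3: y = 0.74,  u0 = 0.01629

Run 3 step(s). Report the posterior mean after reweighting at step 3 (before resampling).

step 1: w=[0.4919, 0.3789, 0.1256, 0.0036, 0.0000, 0.0000, 0.0000, 0.0000]  mean=-2.7105  Neff=2.4919  idx=[0, 0, 0, 0, 1, 1, 1, 2]
step 2: w=[0.1523, 0.1523, 0.1523, 0.1523, 0.1173, 0.1173, 0.1173, 0.0389]  mean=-2.7888  Neff=7.3762  idx=[0, 0, 1, 2, 3, 4, 5, 6]
step 3: w=[0.0055, 0.0055, 0.0055, 0.0055, 0.0055, 0.3242, 0.3242, 0.3242]  mean=-2.6380  Neff=3.1704  idx=[2, 5, 5, 6, 6, 6, 7, 7]

post_mean = -2.6380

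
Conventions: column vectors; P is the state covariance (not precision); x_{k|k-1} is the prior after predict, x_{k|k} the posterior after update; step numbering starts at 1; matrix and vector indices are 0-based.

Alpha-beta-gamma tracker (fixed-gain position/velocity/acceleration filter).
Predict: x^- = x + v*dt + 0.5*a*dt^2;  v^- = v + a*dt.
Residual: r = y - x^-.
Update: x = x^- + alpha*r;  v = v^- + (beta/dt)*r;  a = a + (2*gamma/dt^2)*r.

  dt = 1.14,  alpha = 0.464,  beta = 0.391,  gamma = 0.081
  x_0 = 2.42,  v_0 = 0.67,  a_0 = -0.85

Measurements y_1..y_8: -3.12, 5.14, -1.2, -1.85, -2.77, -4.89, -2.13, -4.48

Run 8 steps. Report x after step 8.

x_post = -4.1284

step 1: x_pred=2.6315  r=-5.7515  x^+=-0.0372  v^+=-2.2717  a^+=-1.5669
step 2: x_pred=-3.6451  r=8.7851  x^+=0.4312  v^+=-1.0448  a^+=-0.4718
step 3: x_pred=-1.0665  r=-0.1335  x^+=-1.1285  v^+=-1.6285  a^+=-0.4885
step 4: x_pred=-3.3024  r=1.4524  x^+=-2.6285  v^+=-1.6872  a^+=-0.3074
step 5: x_pred=-4.7517  r=1.9817  x^+=-3.8322  v^+=-1.3580  a^+=-0.0604
step 6: x_pred=-5.4196  r=0.5296  x^+=-5.1739  v^+=-1.2453  a^+=0.0056
step 7: x_pred=-6.5898  r=4.4598  x^+=-4.5205  v^+=0.2908  a^+=0.5615
step 8: x_pred=-3.8241  r=-0.6559  x^+=-4.1284  v^+=0.7060  a^+=0.4798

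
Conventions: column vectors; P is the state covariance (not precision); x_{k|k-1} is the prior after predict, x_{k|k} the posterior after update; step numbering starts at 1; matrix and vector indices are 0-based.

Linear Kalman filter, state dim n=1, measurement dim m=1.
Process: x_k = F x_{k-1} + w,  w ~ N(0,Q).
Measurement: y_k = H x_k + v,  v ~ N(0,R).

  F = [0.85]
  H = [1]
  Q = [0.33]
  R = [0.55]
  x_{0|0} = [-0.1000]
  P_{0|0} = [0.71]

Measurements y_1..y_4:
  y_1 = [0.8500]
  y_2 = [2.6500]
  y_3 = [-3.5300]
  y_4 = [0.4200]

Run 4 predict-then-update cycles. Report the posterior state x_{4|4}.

step 1: x^-=[-0.0850]  P^-=[0.8430]  S=[1.3930]  K=[0.6052]  nu=[0.9350]  x^+=[0.4808]  P^+=[0.3328]
step 2: x^-=[0.4087]  P^-=[0.5705]  S=[1.1205]  K=[0.5091]  nu=[2.2413]  x^+=[1.5498]  P^+=[0.2800]
step 3: x^-=[1.3174]  P^-=[0.5323]  S=[1.0823]  K=[0.4918]  nu=[-4.8474]  x^+=[-1.0667]  P^+=[0.2705]
step 4: x^-=[-0.9067]  P^-=[0.5254]  S=[1.0754]  K=[0.4886]  nu=[1.3267]  x^+=[-0.2585]  P^+=[0.2687]

x_post = [-0.2585]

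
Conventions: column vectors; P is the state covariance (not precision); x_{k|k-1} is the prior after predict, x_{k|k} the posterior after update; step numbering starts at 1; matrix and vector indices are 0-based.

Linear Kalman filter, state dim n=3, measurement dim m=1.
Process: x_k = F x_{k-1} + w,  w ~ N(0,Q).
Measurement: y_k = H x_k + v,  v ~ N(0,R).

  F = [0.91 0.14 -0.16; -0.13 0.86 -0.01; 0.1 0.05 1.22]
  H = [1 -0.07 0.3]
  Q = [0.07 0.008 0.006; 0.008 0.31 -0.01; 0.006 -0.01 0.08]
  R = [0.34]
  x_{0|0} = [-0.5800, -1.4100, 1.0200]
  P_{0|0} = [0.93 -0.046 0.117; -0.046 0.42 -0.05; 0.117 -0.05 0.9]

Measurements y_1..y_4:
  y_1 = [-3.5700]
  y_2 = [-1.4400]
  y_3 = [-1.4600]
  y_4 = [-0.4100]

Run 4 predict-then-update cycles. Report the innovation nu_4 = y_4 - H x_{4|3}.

innov = [1.2483]

step 1: x^-=[-0.8884, -1.1474, 1.1159]  P^-=[0.8279 -0.0769 0.0350; -0.0769 0.6479 -0.0898; 0.0350 -0.0898 1.4519]  S=[1.3373]  K=[0.6310; -0.1115; 0.3566]  nu=[-3.0967]  x^+=[-2.8423, -0.8020, 0.0116]  P^+=[0.2955 0.0172 -0.2659; 0.0172 0.6313 -0.0366; -0.2659 -0.0366 1.2818]
step 2: x^-=[-2.7006, -0.3204, -0.3102]  P^-=[0.4433 0.0663 -0.5087; 0.0663 0.7781 0.0031; -0.5087 0.0031 1.9232]  S=[0.6456]  K=[0.4431; 0.0197; 0.1054]  nu=[1.3312]  x^+=[-2.1107, -0.2941, -0.1700]  P^+=[0.3166 0.0606 -0.5389; 0.0606 0.7778 0.0018; -0.5389 0.0018 1.9161]
step 3: x^-=[-1.9347, 0.0231, -0.4331]  P^-=[0.5687 0.1071 -0.9195; 0.1071 0.8758 0.0886; -0.9195 0.0886 2.8063]  S=[0.5952]  K=[0.4795; 0.1215; -0.1408]  nu=[0.6063]  x^+=[-1.6440, 0.0968, -0.5185]  P^+=[0.4319 0.0724 -0.8793; 0.0724 0.8670 0.0988; -0.8793 0.0988 2.7945]
step 4: x^-=[-1.3995, 0.3022, -0.7921]  P^-=[0.7863 0.0971 -1.4359; 0.0971 0.9387 0.2373; -1.4359 0.2373 4.0441]  S=[0.6097]  K=[0.5719; 0.1682; -0.3924]  nu=[1.2483]  x^+=[-0.6856, 0.5121, -1.2820]  P^+=[0.5868 0.0384 -1.2991; 0.0384 0.9214 0.2775; -1.2991 0.2775 3.9502]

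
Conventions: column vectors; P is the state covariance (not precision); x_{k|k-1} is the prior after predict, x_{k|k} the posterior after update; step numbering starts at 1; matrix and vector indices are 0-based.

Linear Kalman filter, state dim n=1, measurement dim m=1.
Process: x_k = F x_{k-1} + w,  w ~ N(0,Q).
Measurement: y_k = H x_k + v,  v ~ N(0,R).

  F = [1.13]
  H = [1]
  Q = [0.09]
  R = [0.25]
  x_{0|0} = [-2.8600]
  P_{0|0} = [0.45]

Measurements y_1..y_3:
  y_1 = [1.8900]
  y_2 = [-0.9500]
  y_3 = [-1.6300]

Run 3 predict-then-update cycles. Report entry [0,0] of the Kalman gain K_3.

K[0,0] = 0.5189

step 1: x^-=[-3.2318]  P^-=[0.6646]  S=[0.9146]  K=[0.7267]  nu=[5.1218]  x^+=[0.4900]  P^+=[0.1817]
step 2: x^-=[0.5537]  P^-=[0.3220]  S=[0.5720]  K=[0.5629]  nu=[-1.5037]  x^+=[-0.2928]  P^+=[0.1407]
step 3: x^-=[-0.3308]  P^-=[0.2697]  S=[0.5197]  K=[0.5189]  nu=[-1.2992]  x^+=[-1.0050]  P^+=[0.1297]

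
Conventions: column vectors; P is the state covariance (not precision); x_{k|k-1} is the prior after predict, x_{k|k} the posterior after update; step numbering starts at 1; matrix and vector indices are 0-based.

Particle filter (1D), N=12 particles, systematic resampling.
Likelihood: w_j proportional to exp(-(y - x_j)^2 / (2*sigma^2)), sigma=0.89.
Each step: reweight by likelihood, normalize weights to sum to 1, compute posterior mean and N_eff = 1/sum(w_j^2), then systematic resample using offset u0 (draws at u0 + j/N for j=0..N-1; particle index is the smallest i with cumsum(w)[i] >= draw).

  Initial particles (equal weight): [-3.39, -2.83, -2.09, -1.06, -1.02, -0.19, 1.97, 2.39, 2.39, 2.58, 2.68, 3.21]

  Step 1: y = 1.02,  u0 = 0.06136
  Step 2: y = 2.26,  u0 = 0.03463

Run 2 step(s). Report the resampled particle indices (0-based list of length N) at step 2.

step 1: w=[0.0000, 0.0000, 0.0010, 0.0303, 0.0336, 0.1843, 0.2627, 0.1420, 0.1420, 0.0999, 0.0816, 0.0225]  mean=1.6415  Neff=6.1528  idx=[4, 5, 5, 6, 6, 6, 7, 7, 8, 9, 9, 11]
step 2: w=[0.0001, 0.0027, 0.0027, 0.1143, 0.1143, 0.1143, 0.1192, 0.1192, 0.1192, 0.1129, 0.1129, 0.0682]  mean=2.3303  Neff=8.9316  idx=[3, 3, 4, 5, 6, 6, 7, 8, 8, 9, 10, 11]

resampled_idx = [3, 3, 4, 5, 6, 6, 7, 8, 8, 9, 10, 11]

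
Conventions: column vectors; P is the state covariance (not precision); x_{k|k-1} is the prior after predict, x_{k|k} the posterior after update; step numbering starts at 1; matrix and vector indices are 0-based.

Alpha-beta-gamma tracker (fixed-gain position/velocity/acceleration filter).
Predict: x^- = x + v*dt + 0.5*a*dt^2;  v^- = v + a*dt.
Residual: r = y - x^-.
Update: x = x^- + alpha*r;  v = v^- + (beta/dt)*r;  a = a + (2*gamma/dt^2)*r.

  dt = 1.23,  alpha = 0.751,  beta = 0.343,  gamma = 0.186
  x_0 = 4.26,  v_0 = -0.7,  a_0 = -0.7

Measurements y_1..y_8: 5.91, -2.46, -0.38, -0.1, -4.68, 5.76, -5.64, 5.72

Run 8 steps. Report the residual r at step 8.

resid = 4.3737

step 1: x_pred=2.8695  r=3.0405  x^+=5.1529  v^+=-0.7131  a^+=0.0476
step 2: x_pred=4.3118  r=-6.7718  x^+=-0.7738  v^+=-2.5429  a^+=-1.6175
step 3: x_pred=-5.1252  r=4.7452  x^+=-1.5615  v^+=-3.2092  a^+=-0.4507
step 4: x_pred=-5.8498  r=5.7498  x^+=-1.5317  v^+=-2.1601  a^+=0.9631
step 5: x_pred=-3.4601  r=-1.2199  x^+=-4.3763  v^+=-1.3157  a^+=0.6631
step 6: x_pred=-5.4930  r=11.2530  x^+=2.9580  v^+=2.6380  a^+=3.4301
step 7: x_pred=8.7974  r=-14.4374  x^+=-2.0451  v^+=2.8309  a^+=-0.1199
step 8: x_pred=1.3463  r=4.3737  x^+=4.6309  v^+=3.9032  a^+=0.9556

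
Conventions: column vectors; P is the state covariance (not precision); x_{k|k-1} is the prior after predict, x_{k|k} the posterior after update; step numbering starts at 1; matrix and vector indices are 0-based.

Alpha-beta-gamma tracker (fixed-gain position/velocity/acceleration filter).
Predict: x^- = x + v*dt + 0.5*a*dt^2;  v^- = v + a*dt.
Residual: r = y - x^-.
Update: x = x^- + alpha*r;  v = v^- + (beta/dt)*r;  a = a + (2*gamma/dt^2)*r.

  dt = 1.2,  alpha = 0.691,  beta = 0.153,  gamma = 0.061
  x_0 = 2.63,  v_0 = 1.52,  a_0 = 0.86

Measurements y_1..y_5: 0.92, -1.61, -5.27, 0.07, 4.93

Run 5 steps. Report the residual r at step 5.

step 1: x_pred=5.0732  r=-4.1532  x^+=2.2033  v^+=2.0225  a^+=0.5081
step 2: x_pred=4.9962  r=-6.6062  x^+=0.4313  v^+=1.7899  a^+=-0.0516
step 3: x_pred=2.5421  r=-7.8121  x^+=-2.8561  v^+=0.7320  a^+=-0.7134
step 4: x_pred=-2.4913  r=2.5613  x^+=-0.7214  v^+=0.2025  a^+=-0.4964
step 5: x_pred=-0.8359  r=5.7659  x^+=3.1483  v^+=0.3419  a^+=-0.0079

resid = 5.7659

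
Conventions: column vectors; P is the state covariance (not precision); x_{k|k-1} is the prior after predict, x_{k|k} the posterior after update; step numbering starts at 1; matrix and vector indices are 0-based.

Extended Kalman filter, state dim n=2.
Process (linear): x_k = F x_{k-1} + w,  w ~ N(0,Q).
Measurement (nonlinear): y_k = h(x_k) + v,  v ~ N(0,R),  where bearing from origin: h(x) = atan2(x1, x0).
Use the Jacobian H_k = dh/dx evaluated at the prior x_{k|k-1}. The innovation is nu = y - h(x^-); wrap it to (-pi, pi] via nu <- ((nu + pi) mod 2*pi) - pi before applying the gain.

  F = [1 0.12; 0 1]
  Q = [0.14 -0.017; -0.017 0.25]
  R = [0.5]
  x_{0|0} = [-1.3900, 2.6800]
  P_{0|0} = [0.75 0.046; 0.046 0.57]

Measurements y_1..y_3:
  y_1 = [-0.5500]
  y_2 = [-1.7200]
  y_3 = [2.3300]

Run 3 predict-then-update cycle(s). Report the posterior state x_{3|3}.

x_post = [1.9653, 3.5076]

step 1: x^-=[-1.0684, 2.6800]  P^-=[0.9092 0.0974; 0.0974 0.8200]  H_jac=[-0.3220 -0.1284]  S=[0.6158]  K=[-0.4957; -0.2218]  nu=[-2.5001]  x^+=[0.1709, 3.2346]  P^+=[0.7579 0.0297; 0.0297 0.7897]
step 2: x^-=[0.5590, 3.2346]  P^-=[0.9164 0.1074; 0.1074 1.0397]  H_jac=[-0.3002 0.0519]  S=[0.5820]  K=[-0.4631; 0.0373]  nu=[-3.1197]  x^+=[2.0037, 3.1184]  P^+=[0.7916 0.1175; 0.1175 1.0389]
step 3: x^-=[2.3779, 3.1184]  P^-=[0.9748 0.2252; 0.2252 1.2889]  H_jac=[-0.2028 0.1546]  S=[0.5568]  K=[-0.2925; 0.2759]  nu=[1.4107]  x^+=[1.9653, 3.5076]  P^+=[0.9272 0.2701; 0.2701 1.2465]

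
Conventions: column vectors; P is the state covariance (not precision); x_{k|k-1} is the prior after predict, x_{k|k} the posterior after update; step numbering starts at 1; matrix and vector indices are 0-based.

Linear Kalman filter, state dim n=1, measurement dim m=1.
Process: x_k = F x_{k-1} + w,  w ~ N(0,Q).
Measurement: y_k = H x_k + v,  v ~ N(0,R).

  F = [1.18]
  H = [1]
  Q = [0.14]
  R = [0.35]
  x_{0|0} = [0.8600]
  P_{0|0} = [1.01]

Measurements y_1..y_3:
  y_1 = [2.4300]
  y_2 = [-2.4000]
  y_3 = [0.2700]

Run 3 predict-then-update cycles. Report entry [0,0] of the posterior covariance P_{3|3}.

P_post[0,0] = 0.1940

step 1: x^-=[1.0148]  P^-=[1.5463]  S=[1.8963]  K=[0.8154]  nu=[1.4152]  x^+=[2.1688]  P^+=[0.2854]
step 2: x^-=[2.5592]  P^-=[0.5374]  S=[0.8874]  K=[0.6056]  nu=[-4.9592]  x^+=[-0.4440]  P^+=[0.2120]
step 3: x^-=[-0.5240]  P^-=[0.4351]  S=[0.7851]  K=[0.5542]  nu=[0.7940]  x^+=[-0.0839]  P^+=[0.1940]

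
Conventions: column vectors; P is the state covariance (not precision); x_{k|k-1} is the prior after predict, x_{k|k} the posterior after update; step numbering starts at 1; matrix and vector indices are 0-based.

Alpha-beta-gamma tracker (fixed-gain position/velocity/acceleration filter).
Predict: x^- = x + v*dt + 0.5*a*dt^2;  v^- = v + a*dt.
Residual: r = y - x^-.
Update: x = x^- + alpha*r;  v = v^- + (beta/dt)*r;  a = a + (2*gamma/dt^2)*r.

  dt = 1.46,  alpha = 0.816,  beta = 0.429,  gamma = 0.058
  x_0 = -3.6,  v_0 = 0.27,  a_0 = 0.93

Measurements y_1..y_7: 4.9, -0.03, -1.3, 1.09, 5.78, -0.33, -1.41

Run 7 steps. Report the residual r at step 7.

resid = -2.8422

step 1: x_pred=-2.2146  r=7.1146  x^+=3.5909  v^+=3.7183  a^+=1.3172
step 2: x_pred=10.4235  r=-10.4535  x^+=1.8934  v^+=2.5698  a^+=0.7483
step 3: x_pred=6.4429  r=-7.7429  x^+=0.1247  v^+=1.3872  a^+=0.3269
step 4: x_pred=2.4984  r=-1.4084  x^+=1.3491  v^+=1.4507  a^+=0.2503
step 5: x_pred=3.7339  r=2.0461  x^+=5.4035  v^+=2.4173  a^+=0.3616
step 6: x_pred=9.3182  r=-9.6482  x^+=1.4453  v^+=0.1103  a^+=-0.1634
step 7: x_pred=1.4322  r=-2.8422  x^+=-0.8870  v^+=-0.9634  a^+=-0.3181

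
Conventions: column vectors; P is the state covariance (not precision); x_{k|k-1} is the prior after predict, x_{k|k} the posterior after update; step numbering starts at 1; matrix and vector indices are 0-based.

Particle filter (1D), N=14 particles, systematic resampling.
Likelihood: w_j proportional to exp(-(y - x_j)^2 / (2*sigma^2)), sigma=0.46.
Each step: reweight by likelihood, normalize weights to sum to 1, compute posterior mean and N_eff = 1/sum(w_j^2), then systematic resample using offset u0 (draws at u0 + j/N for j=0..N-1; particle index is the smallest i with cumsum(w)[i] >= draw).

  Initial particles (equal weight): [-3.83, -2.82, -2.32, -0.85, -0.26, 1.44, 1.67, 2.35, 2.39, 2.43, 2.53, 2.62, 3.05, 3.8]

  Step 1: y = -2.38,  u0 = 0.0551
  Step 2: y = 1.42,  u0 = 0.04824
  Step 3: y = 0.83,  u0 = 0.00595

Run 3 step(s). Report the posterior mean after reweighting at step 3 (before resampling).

post_mean = -2.3200

step 1: w=[0.0043, 0.3870, 0.6063, 0.0024, 0.0000, 0.0000, 0.0000, 0.0000, 0.0000, 0.0000, 0.0000, 0.0000, 0.0000, 0.0000]  mean=-2.5163  Neff=1.9327  idx=[1, 1, 1, 1, 1, 2, 2, 2, 2, 2, 2, 2, 2, 2]
step 2: w=[0.0000, 0.0000, 0.0000, 0.0000, 0.0000, 0.1111, 0.1111, 0.1111, 0.1111, 0.1111, 0.1111, 0.1111, 0.1111, 0.1111]  mean=-2.3200  Neff=9.0008  idx=[5, 6, 6, 7, 8, 8, 9, 9, 10, 11, 11, 12, 13, 13]
step 3: w=[0.0714, 0.0714, 0.0714, 0.0714, 0.0714, 0.0714, 0.0714, 0.0714, 0.0714, 0.0714, 0.0714, 0.0714, 0.0714, 0.0714]  mean=-2.3200  Neff=14.0000  idx=[0, 1, 2, 3, 4, 5, 6, 7, 8, 9, 10, 11, 12, 13]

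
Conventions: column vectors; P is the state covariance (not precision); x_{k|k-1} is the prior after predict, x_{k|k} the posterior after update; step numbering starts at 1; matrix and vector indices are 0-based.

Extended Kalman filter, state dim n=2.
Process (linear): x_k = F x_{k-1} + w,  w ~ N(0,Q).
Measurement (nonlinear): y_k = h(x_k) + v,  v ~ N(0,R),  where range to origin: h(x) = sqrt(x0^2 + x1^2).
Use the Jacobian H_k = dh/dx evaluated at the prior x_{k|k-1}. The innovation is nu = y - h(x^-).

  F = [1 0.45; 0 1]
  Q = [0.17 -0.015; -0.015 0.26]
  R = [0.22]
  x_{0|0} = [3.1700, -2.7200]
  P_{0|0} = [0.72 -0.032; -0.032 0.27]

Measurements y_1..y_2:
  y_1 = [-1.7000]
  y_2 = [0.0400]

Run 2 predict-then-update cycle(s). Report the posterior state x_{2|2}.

x_post = [-0.2396, 0.1188]

step 1: x^-=[1.9460, -2.7200]  P^-=[0.9159 0.0745; 0.0745 0.5300]  H_jac=[0.5819 -0.8133]  S=[0.8101]  K=[0.5830; -0.4786]  nu=[-5.0444]  x^+=[-0.9950, -0.3059]  P^+=[0.6405 0.3005; 0.3005 0.3445]
step 2: x^-=[-1.1327, -0.3059]  P^-=[1.1507 0.4405; 0.4405 0.6045]  H_jac=[-0.9654 -0.2608]  S=[1.5554]  K=[-0.7881; -0.3748]  nu=[-1.1333]  x^+=[-0.2396, 0.1188]  P^+=[0.1847 -0.0189; -0.0189 0.3860]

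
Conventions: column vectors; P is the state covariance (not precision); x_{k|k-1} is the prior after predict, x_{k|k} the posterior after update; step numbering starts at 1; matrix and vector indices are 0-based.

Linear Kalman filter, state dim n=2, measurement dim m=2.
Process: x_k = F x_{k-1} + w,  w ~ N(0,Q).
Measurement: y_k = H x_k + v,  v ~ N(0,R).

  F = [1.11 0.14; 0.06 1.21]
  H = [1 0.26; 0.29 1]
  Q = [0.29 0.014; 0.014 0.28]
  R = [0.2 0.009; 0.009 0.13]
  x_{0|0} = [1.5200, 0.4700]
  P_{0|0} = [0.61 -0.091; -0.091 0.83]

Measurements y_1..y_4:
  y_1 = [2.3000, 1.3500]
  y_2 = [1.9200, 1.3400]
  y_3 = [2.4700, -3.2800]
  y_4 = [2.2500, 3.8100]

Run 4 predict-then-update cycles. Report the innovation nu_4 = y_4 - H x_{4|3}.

innov = [0.5521, 6.3261]

step 1: x^-=[1.7530, 0.6599]  P^-=[1.0296 0.0722; 0.0722 1.4842]  S=[1.3675 0.7712; 0.7712 1.7427]  K=[0.8617 -0.1685; -0.2026 0.9533]  nu=[0.3754, 0.1817]  x^+=[2.0459, 0.7571]  P^+=[0.1887 -0.0689; -0.0689 0.1421]
step 2: x^-=[2.3769, 1.0388]  P^-=[0.5039 -0.0425; -0.0425 0.4787]  S=[0.7142 0.2339; 0.2339 0.6265]  K=[0.7245 -0.1051; -0.1470 0.7994]  nu=[-0.7270, -0.3881]  x^+=[1.8910, 0.8354]  P^+=[0.1577 -0.0529; -0.0529 0.1179]
step 3: x^-=[2.2159, 1.1243]  P^-=[0.4702 -0.0270; -0.0270 0.4456]  S=[0.6863 0.2322; 0.2322 0.5995]  K=[0.7056 -0.0909; -0.1353 0.7826]  nu=[-0.0383, -5.0470]  x^+=[2.6475, -2.8203]  P^+=[0.1533 -0.0499; -0.0499 0.1150]
step 4: x^-=[2.5439, -3.2538]  P^-=[0.4656 -0.0238; -0.0238 0.4417]  S=[0.6831 0.2333; 0.2333 0.5970]  K=[0.7027 -0.0882; -0.1332 0.7803]  nu=[0.5521, 6.3261]  x^+=[2.3736, 1.6087]  P^+=[0.1526 -0.0494; -0.0494 0.1146]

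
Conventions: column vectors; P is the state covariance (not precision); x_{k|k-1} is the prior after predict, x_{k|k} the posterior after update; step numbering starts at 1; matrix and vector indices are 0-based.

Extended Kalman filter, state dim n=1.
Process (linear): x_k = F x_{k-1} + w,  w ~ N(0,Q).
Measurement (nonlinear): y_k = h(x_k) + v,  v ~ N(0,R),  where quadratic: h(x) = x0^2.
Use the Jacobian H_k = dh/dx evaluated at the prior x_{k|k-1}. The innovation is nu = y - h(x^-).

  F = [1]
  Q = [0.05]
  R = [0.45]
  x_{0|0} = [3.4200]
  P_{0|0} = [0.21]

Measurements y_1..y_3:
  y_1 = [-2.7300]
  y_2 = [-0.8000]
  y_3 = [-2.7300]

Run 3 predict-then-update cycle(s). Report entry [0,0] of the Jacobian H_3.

step 1: x^-=[3.4200]  P^-=[0.2600]  H_jac=[6.8400]  S=[12.6143]  K=[0.1410]  nu=[-14.4264]  x^+=[1.3861]  P^+=[0.0093]
step 2: x^-=[1.3861]  P^-=[0.0593]  H_jac=[2.7722]  S=[0.9055]  K=[0.1815]  nu=[-2.7213]  x^+=[0.8923]  P^+=[0.0295]
step 3: x^-=[0.8923]  P^-=[0.0795]  H_jac=[1.7846]  S=[0.7030]  K=[0.2017]  nu=[-3.5262]  x^+=[0.1811]  P^+=[0.0509]

H_jac[0,0] = 1.7846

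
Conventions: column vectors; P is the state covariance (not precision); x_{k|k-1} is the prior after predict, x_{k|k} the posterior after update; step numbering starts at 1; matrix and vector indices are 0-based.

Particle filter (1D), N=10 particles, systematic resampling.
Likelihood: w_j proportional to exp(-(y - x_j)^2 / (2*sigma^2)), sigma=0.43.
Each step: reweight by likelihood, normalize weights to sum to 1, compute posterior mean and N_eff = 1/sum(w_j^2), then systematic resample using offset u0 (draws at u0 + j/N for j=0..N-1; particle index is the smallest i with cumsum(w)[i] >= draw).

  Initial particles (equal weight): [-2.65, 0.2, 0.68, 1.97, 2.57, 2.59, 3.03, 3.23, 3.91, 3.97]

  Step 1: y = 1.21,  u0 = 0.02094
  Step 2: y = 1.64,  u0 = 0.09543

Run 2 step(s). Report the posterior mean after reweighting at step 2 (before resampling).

step 1: w=[0.0000, 0.0841, 0.6208, 0.2783, 0.0089, 0.0077, 0.0002, 0.0000, 0.0000, 0.0000]  mean=1.0307  Neff=2.1275  idx=[1, 2, 2, 2, 2, 2, 2, 3, 3, 3]
step 2: w=[0.0013, 0.0303, 0.0303, 0.0303, 0.0303, 0.0303, 0.0303, 0.2724, 0.2724, 0.2724]  mean=1.7335  Neff=4.3846  idx=[4, 7, 7, 7, 8, 8, 8, 9, 9, 9]

post_mean = 1.7335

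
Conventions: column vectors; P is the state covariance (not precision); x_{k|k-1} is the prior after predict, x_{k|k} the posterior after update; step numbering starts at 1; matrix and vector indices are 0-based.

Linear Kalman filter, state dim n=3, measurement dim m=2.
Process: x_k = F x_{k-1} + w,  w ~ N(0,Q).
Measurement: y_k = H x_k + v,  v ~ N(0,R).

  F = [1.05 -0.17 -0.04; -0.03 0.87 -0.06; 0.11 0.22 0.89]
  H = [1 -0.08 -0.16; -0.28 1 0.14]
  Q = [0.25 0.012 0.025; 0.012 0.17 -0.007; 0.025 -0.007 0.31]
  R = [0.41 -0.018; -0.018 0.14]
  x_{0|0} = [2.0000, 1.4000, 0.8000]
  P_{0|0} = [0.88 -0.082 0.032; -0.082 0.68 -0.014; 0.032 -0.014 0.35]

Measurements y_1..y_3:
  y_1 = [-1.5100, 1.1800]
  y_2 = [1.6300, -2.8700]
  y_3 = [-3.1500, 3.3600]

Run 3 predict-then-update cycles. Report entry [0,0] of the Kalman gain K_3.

step 1: x^-=[1.8300, 1.1100, 1.2400]  P^-=[1.2668 -0.1924 0.1033; -0.1924 0.6926 0.0825; 0.1033 0.0825 0.6276]  S=[1.6971 -0.6339; -0.6339 1.0670]  K=[0.7188 -0.0721; 0.1434 0.7956; 0.0609 0.1687]  nu=[-3.0528, 0.4088]  x^+=[-0.3939, 0.9975, 1.1232]  P^+=[0.3186 0.0499 0.1162; 0.0499 0.1269 -0.0295; 0.1162 -0.0295 0.6040]
step 2: x^-=[-0.6281, 0.8123, 1.1758]  P^-=[0.5779 0.0240 0.1589; 0.0240 0.2694 -0.0379; 0.1589 -0.0379 0.8120]  S=[0.9547 -0.1591; -0.1591 0.4341]  K=[0.5669 -0.0583; 0.1148 0.6350; 0.0485 0.0899]  nu=[2.5112, -4.0227]  x^+=[1.0302, -1.4538, 0.9361]  P^+=[0.2590 0.0342 0.1426; 0.0342 0.1050 -0.0614; 0.1426 -0.0614 0.8076]
step 3: x^-=[1.2914, -1.3519, 0.6266]  P^-=[0.5149 0.0144 0.1720; 0.0144 0.2578 -0.0793; 0.1720 -0.0793 0.9635]  S=[0.8919 -0.1443; -0.1443 0.4133]  K=[0.5340 -0.0694; 0.1083 0.6249; 0.0318 0.0290]  nu=[-4.4493, 4.9857]  x^+=[-1.4302, 1.2818, 0.6297]  P^+=[0.2479 0.0278 0.1596; 0.0278 0.1054 -0.0866; 0.1596 -0.0866 0.9625]

K[0,0] = 0.5340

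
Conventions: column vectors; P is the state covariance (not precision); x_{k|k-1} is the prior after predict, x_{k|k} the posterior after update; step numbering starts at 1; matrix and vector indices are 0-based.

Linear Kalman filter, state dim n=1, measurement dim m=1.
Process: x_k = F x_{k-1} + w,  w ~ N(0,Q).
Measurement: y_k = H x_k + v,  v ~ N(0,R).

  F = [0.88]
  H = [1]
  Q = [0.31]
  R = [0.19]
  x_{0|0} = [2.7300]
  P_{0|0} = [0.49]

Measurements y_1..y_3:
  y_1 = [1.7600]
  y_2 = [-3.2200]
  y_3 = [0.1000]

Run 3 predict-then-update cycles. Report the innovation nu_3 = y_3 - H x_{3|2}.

innov = [1.6047]

step 1: x^-=[2.4024]  P^-=[0.6895]  S=[0.8795]  K=[0.7840]  nu=[-0.6424]  x^+=[1.8988]  P^+=[0.1490]
step 2: x^-=[1.6709]  P^-=[0.4253]  S=[0.6153]  K=[0.6912]  nu=[-4.8909]  x^+=[-1.7098]  P^+=[0.1313]
step 3: x^-=[-1.5047]  P^-=[0.4117]  S=[0.6017]  K=[0.6842]  nu=[1.6047]  x^+=[-0.4067]  P^+=[0.1300]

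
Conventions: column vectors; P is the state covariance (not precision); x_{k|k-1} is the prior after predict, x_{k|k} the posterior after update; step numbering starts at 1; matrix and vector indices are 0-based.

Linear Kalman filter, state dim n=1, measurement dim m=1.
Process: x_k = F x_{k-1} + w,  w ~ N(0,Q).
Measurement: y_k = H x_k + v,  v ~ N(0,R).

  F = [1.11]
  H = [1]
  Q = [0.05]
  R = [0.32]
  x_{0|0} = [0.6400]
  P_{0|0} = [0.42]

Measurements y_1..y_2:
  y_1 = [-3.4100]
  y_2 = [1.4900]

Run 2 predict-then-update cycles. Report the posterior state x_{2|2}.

x_post = [-0.3751]

step 1: x^-=[0.7104]  P^-=[0.5675]  S=[0.8875]  K=[0.6394]  nu=[-4.1204]  x^+=[-1.9243]  P^+=[0.2046]
step 2: x^-=[-2.1360]  P^-=[0.3021]  S=[0.6221]  K=[0.4856]  nu=[3.6260]  x^+=[-0.3751]  P^+=[0.1554]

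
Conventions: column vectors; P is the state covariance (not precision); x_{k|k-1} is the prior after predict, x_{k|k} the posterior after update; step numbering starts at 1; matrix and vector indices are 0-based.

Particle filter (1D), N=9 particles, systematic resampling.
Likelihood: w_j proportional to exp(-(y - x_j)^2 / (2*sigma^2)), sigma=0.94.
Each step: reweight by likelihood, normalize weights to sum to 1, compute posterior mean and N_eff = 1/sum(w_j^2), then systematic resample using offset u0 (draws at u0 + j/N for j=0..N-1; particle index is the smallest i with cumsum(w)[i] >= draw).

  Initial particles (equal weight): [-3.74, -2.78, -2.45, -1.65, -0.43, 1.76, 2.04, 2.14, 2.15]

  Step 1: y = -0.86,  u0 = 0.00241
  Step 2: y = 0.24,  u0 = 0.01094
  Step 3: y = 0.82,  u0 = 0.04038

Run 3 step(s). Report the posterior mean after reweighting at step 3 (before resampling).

step 1: w=[0.0045, 0.0616, 0.1186, 0.3483, 0.4466, 0.0102, 0.0043, 0.0030, 0.0029]  mean=-1.2059  Neff=2.9520  idx=[0, 2, 3, 3, 3, 4, 4, 4, 4]
step 2: w=[0.0000, 0.0047, 0.0377, 0.0377, 0.0377, 0.2206, 0.2206, 0.2206, 0.2206]  mean=-0.5776  Neff=5.0287  idx=[2, 5, 5, 6, 6, 7, 7, 8, 8]
step 3: w=[0.0095, 0.1238, 0.1238, 0.1238, 0.1238, 0.1238, 0.1238, 0.1238, 0.1238]  mean=-0.4416  Neff=8.1481  idx=[1, 2, 3, 3, 4, 5, 6, 7, 8]

post_mean = -0.4416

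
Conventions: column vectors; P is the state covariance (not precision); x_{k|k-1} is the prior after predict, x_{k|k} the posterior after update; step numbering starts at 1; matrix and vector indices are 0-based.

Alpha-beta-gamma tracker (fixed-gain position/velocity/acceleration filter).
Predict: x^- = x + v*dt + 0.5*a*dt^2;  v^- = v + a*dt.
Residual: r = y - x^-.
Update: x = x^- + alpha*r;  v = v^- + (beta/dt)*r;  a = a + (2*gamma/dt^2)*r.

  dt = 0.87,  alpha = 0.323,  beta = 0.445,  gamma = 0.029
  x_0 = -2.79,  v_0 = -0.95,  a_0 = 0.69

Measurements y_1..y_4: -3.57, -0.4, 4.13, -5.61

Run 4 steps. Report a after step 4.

a_post = 0.4171

step 1: x_pred=-3.3554  r=-0.2146  x^+=-3.4247  v^+=-0.4595  a^+=0.6736
step 2: x_pred=-3.5695  r=3.1695  x^+=-2.5458  v^+=1.7477  a^+=0.9164
step 3: x_pred=-0.6784  r=4.8084  x^+=0.8747  v^+=5.0045  a^+=1.2849
step 4: x_pred=5.7149  r=-11.3249  x^+=2.0569  v^+=0.3298  a^+=0.4171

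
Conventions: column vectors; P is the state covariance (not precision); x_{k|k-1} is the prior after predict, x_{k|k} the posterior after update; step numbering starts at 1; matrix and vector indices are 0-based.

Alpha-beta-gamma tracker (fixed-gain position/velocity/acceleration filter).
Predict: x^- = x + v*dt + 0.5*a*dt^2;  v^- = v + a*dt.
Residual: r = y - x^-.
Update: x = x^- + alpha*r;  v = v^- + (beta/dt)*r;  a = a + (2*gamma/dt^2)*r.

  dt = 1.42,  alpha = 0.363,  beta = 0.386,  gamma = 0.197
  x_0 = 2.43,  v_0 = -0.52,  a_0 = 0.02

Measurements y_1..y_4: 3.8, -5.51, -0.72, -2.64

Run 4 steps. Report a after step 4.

a_post = 0.1748

step 1: x_pred=1.7118  r=2.0882  x^+=2.4698  v^+=0.0760  a^+=0.4280
step 2: x_pred=3.0093  r=-8.5193  x^+=-0.0832  v^+=-1.6320  a^+=-1.2366
step 3: x_pred=-3.6473  r=2.9273  x^+=-2.5847  v^+=-2.5922  a^+=-0.6646
step 4: x_pred=-6.9357  r=4.2957  x^+=-5.3764  v^+=-2.3683  a^+=0.1748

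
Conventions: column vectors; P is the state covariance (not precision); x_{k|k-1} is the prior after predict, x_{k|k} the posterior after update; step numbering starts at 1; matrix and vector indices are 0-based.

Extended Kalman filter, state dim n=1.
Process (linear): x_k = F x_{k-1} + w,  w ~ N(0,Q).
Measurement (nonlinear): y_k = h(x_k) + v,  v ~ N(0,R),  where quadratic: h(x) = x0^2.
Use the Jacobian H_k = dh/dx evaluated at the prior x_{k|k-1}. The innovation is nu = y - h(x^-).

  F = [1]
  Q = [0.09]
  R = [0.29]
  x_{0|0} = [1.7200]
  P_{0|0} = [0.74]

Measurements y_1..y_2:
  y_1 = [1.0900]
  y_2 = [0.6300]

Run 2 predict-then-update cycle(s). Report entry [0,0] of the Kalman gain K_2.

K[0,0] = 0.2896

step 1: x^-=[1.7200]  P^-=[0.8300]  H_jac=[3.4400]  S=[10.1119]  K=[0.2824]  nu=[-1.8684]  x^+=[1.1924]  P^+=[0.0238]
step 2: x^-=[1.1924]  P^-=[0.1138]  H_jac=[2.3849]  S=[0.9373]  K=[0.2896]  nu=[-0.7919]  x^+=[0.9631]  P^+=[0.0352]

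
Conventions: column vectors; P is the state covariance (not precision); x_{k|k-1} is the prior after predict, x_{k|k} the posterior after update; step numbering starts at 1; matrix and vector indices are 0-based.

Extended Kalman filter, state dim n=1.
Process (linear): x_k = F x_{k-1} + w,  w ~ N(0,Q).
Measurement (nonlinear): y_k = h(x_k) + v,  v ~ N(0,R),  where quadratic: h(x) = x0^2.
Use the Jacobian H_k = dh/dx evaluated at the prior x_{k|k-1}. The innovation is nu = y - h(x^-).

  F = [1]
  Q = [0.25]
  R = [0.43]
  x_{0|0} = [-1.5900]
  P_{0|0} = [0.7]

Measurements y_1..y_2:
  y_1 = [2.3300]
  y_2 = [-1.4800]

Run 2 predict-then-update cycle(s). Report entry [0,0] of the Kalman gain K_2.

step 1: x^-=[-1.5900]  P^-=[0.9500]  H_jac=[-3.1800]  S=[10.0368]  K=[-0.3010]  nu=[-0.1981]  x^+=[-1.5304]  P^+=[0.0407]
step 2: x^-=[-1.5304]  P^-=[0.2907]  H_jac=[-3.0607]  S=[3.1533]  K=[-0.2822]  nu=[-3.8220]  x^+=[-0.4519]  P^+=[0.0396]

K[0,0] = -0.2822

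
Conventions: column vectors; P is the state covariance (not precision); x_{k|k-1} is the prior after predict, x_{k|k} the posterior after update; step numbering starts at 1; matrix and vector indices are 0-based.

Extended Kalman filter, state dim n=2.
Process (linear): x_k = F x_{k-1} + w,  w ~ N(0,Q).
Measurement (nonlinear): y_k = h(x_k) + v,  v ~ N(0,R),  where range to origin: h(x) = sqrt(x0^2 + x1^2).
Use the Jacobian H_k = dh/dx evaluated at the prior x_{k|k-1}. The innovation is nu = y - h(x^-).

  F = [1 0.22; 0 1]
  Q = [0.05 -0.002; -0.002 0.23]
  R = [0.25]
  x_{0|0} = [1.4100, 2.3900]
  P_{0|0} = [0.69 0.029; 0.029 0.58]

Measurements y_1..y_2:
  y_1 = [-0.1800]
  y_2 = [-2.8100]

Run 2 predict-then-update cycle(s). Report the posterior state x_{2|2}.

x_post = [-0.6213, -1.4593]

step 1: x^-=[1.9358, 2.3900]  P^-=[0.7808 0.1546; 0.1546 0.8100]  H_jac=[0.6294 0.7771]  S=[1.1997]  K=[0.5098; 0.6058]  nu=[-3.2556]  x^+=[0.2761, 0.4178]  P^+=[0.4690 -0.2159; -0.2159 0.3698]
step 2: x^-=[0.3680, 0.4178]  P^-=[0.4419 -0.1365; -0.1365 0.5998]  H_jac=[0.6610 0.7504]  S=[0.6454]  K=[0.2939; 0.5575]  nu=[-3.3668]  x^+=[-0.6213, -1.4593]  P^+=[0.3862 -0.2423; -0.2423 0.3991]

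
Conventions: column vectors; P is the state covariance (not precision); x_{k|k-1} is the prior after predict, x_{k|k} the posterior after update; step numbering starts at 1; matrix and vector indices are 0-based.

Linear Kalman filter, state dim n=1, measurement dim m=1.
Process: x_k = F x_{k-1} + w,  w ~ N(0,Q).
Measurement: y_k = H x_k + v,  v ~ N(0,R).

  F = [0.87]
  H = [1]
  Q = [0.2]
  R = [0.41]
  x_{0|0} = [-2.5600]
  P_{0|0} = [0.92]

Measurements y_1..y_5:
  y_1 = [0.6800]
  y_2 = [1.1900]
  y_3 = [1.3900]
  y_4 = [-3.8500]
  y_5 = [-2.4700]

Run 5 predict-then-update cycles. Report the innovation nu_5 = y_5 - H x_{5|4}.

step 1: x^-=[-2.2272]  P^-=[0.8963]  S=[1.3063]  K=[0.6861]  nu=[2.9072]  x^+=[-0.2324]  P^+=[0.2813]
step 2: x^-=[-0.2022]  P^-=[0.4129]  S=[0.8229]  K=[0.5018]  nu=[1.3922]  x^+=[0.4964]  P^+=[0.2057]
step 3: x^-=[0.4318]  P^-=[0.3557]  S=[0.7657]  K=[0.4646]  nu=[0.9582]  x^+=[0.8770]  P^+=[0.1905]
step 4: x^-=[0.7630]  P^-=[0.3442]  S=[0.7542]  K=[0.4564]  nu=[-4.6130]  x^+=[-1.3422]  P^+=[0.1871]
step 5: x^-=[-1.1677]  P^-=[0.3416]  S=[0.7516]  K=[0.4545]  nu=[-1.3023]  x^+=[-1.7596]  P^+=[0.1863]

innov = [-1.3023]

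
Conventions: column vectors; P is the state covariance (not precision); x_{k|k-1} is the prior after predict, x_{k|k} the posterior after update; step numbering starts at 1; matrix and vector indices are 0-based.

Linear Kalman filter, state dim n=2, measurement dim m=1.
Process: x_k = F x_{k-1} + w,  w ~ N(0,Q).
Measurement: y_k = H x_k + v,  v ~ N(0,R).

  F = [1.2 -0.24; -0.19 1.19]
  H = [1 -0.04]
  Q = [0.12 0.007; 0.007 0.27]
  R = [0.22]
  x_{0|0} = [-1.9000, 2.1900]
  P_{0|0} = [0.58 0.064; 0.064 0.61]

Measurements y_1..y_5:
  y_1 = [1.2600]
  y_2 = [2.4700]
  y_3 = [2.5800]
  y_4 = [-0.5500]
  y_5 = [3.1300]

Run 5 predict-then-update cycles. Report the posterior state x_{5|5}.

x_post = [2.2021, -0.1404]

step 1: x^-=[-2.8056, 2.9671]  P^-=[0.9535 -0.2051; -0.2051 1.1258]  S=[1.1917]  K=[0.8070; -0.2099]  nu=[4.1843]  x^+=[0.5711, 2.0887]  P^+=[0.1774 -0.0033; -0.0033 1.0733]
step 2: x^-=[0.1840, 2.3770]  P^-=[0.4392 -0.3448; -0.3448 1.7978]  S=[0.6896]  K=[0.6568; -0.6042]  nu=[2.3811]  x^+=[1.7479, 0.9383]  P^+=[0.1417 -0.0711; -0.0711 1.5460]
step 3: x^-=[1.8723, 0.7845]  P^-=[0.4540 -0.5716; -0.5716 2.4965]  S=[0.7237]  K=[0.6589; -0.9278]  nu=[0.7390]  x^+=[2.3593, 0.0988]  P^+=[0.1398 -0.1292; -0.1292 1.8736]
step 4: x^-=[2.8074, -0.3307]  P^-=[0.5036 -0.7503; -0.7503 2.9866]  S=[0.7884]  K=[0.6768; -1.1032]  nu=[-3.3707]  x^+=[0.5261, 3.3878]  P^+=[0.1424 -0.1616; -0.1616 2.0271]
step 5: x^-=[-0.1818, 3.9315]  P^-=[0.5350 -0.8426; -0.8426 3.2188]  S=[0.8275]  K=[0.6872; -1.1738]  nu=[3.4691]  x^+=[2.2021, -0.1404]  P^+=[0.1442 -0.1751; -0.1751 2.0787]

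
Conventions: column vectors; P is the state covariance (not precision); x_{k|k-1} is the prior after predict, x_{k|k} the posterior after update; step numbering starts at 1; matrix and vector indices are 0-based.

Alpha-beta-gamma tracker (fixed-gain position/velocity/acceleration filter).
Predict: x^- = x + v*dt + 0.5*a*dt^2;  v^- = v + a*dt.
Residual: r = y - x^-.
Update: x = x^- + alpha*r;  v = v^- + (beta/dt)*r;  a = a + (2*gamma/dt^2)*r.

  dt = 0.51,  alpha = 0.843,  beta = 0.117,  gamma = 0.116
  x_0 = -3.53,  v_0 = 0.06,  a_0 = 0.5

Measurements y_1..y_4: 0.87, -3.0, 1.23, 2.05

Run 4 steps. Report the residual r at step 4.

resid = -0.7772

step 1: x_pred=-3.4344  r=4.3044  x^+=0.1942  v^+=1.3025  a^+=4.3394
step 2: x_pred=1.4228  r=-4.4228  x^+=-2.3056  v^+=2.5009  a^+=0.3944
step 3: x_pred=-0.9789  r=2.2089  x^+=0.8832  v^+=3.2088  a^+=2.3646
step 4: x_pred=2.8272  r=-0.7772  x^+=2.1720  v^+=4.2364  a^+=1.6714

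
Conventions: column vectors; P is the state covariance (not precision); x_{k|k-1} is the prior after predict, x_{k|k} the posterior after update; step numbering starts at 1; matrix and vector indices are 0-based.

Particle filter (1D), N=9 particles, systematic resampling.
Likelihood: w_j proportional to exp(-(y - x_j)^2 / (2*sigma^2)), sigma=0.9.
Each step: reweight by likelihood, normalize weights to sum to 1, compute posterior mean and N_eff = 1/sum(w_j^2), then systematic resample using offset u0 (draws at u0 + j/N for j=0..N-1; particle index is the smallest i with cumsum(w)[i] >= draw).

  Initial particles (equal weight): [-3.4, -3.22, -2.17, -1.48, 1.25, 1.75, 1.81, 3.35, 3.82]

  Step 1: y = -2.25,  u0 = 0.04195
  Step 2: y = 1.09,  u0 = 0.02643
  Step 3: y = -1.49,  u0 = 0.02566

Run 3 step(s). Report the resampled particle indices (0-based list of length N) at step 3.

resampled_idx = [0, 1, 2, 3, 4, 5, 6, 7, 8]

step 1: w=[0.1642, 0.2078, 0.3701, 0.2577, 0.0002, 0.0000, 0.0000, 0.0000, 0.0000]  mean=-2.4117  Neff=3.6564  idx=[0, 0, 1, 2, 2, 2, 2, 3, 3]
step 2: w=[0.0001, 0.0001, 0.0003, 0.0358, 0.0358, 0.0358, 0.0358, 0.4283, 0.4283]  mean=-1.5795  Neff=2.6886  idx=[3, 6, 7, 7, 7, 8, 8, 8, 8]
step 3: w=[0.0884, 0.0884, 0.1176, 0.1176, 0.1176, 0.1176, 0.1176, 0.1176, 0.1176]  mean=-1.6020  Neff=8.8939  idx=[0, 1, 2, 3, 4, 5, 6, 7, 8]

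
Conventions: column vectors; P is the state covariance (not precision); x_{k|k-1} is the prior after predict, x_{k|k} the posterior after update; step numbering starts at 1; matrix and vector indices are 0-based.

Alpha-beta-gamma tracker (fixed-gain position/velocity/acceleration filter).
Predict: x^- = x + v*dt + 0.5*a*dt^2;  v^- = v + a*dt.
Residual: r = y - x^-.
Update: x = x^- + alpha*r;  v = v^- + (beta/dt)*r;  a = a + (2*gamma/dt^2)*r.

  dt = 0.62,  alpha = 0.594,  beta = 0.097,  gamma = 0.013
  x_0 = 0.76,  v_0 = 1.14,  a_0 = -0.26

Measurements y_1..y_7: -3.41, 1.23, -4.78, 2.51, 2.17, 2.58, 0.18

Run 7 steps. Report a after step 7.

step 1: x_pred=1.4168  r=-4.8268  x^+=-1.4503  v^+=0.2236  a^+=-0.5865
step 2: x_pred=-1.4244  r=2.6544  x^+=0.1523  v^+=0.2753  a^+=-0.4069
step 3: x_pred=0.2448  r=-5.0248  x^+=-2.7399  v^+=-0.7631  a^+=-0.7468
step 4: x_pred=-3.3566  r=5.8666  x^+=0.1282  v^+=-0.3083  a^+=-0.3500
step 5: x_pred=-0.1303  r=2.3003  x^+=1.2361  v^+=-0.1654  a^+=-0.1944
step 6: x_pred=1.0962  r=1.4838  x^+=1.9776  v^+=-0.0538  a^+=-0.0941
step 7: x_pred=1.9261  r=-1.7461  x^+=0.8889  v^+=-0.3853  a^+=-0.2122

a_post = -0.2122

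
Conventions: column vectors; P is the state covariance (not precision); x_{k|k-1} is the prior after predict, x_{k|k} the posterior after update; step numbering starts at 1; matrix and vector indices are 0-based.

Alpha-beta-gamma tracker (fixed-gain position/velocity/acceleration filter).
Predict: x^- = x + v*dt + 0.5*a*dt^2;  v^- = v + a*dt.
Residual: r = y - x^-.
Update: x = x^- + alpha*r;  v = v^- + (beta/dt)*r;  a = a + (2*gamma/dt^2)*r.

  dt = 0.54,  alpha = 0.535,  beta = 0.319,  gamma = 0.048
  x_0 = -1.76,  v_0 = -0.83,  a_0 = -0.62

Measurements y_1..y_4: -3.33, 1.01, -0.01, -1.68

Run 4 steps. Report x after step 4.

x_post = -0.6451

step 1: x_pred=-2.2986  r=-1.0314  x^+=-2.8504  v^+=-1.7741  a^+=-0.9596
step 2: x_pred=-3.9483  r=4.9583  x^+=-1.2956  v^+=0.6368  a^+=0.6728
step 3: x_pred=-0.8536  r=0.8436  x^+=-0.4023  v^+=1.4985  a^+=0.9505
step 4: x_pred=0.5455  r=-2.2255  x^+=-0.6451  v^+=0.6971  a^+=0.2179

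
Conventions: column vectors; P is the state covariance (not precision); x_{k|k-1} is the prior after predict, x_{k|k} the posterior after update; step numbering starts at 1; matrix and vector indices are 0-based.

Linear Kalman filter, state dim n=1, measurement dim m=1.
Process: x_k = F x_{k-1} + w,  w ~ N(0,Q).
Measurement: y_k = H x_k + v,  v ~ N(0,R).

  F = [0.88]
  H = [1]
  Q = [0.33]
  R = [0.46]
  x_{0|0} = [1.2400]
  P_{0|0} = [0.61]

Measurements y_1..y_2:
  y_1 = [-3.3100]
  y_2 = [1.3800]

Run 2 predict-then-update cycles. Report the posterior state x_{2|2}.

x_post = [0.0759]

step 1: x^-=[1.0912]  P^-=[0.8024]  S=[1.2624]  K=[0.6356]  nu=[-4.4012]  x^+=[-1.7062]  P^+=[0.2924]
step 2: x^-=[-1.5015]  P^-=[0.5564]  S=[1.0164]  K=[0.5474]  nu=[2.8815]  x^+=[0.0759]  P^+=[0.2518]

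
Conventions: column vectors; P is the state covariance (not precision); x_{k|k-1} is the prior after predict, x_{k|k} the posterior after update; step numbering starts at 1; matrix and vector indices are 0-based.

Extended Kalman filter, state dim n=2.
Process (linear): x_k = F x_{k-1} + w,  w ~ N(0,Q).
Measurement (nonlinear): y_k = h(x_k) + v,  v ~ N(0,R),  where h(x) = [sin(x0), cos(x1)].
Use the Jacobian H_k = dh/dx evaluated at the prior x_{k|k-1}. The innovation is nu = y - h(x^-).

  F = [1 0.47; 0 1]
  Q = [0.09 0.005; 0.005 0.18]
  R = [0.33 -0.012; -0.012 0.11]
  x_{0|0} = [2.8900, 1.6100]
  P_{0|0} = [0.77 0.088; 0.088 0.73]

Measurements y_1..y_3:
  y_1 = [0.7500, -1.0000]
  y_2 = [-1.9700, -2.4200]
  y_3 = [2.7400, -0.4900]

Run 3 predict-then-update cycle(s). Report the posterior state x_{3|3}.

step 1: x^-=[3.6467, 1.6100]  P^-=[1.1040 0.4361; 0.4361 0.9100]  H_jac=[-0.8751 0.0000; 0.0000 -0.9992]  S=[1.1755 0.3693; 0.3693 1.0186]  K=[-0.7759 -0.1465; -0.0499 -0.8746]  nu=[1.2339, -0.9608]  x^+=[2.8301, 2.3888]  P^+=[0.2906 0.0068; 0.0068 0.0957]
step 2: x^-=[3.9528, 2.3888]  P^-=[0.4081 0.0568; 0.0568 0.2757]  H_jac=[-0.6886 0.0000; 0.0000 -0.6837]  S=[0.5235 0.0147; 0.0147 0.2389]  K=[-0.5332 -0.1296; -0.0526 -0.7858]  nu=[-1.2449, -1.6902]  x^+=[4.8356, 3.7825]  P^+=[0.2532 0.0115; 0.0115 0.1255]
step 3: x^-=[6.6134, 3.7825]  P^-=[0.3818 0.0755; 0.0755 0.3055]  H_jac=[0.9460 0.0000; 0.0000 0.5979]  S=[0.6716 0.0307; 0.0307 0.2192]  K=[0.5317 0.1314; 0.0687 0.8237]  nu=[2.4157, 0.3116]  x^+=[7.9388, 4.2050]  P^+=[0.1838 0.0135; 0.0135 0.1502]

x_post = [7.9388, 4.2050]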